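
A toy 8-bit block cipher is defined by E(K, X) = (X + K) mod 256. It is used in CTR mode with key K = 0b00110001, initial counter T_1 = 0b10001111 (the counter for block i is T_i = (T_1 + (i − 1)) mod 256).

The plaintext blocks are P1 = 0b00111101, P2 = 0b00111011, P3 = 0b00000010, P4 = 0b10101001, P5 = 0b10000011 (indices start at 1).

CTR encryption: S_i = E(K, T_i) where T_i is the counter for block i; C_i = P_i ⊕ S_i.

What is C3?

C3 = 0b11000000

C1: T = 0b10001111, S = E(K, T) = 0b11000000; 0b00111101 ⊕ 0b11000000 = 0b11111101.
C2: T = 0b10010000, S = E(K, T) = 0b11000001; 0b00111011 ⊕ 0b11000001 = 0b11111010.
C3: T = 0b10010001, S = E(K, T) = 0b11000010; 0b00000010 ⊕ 0b11000010 = 0b11000000.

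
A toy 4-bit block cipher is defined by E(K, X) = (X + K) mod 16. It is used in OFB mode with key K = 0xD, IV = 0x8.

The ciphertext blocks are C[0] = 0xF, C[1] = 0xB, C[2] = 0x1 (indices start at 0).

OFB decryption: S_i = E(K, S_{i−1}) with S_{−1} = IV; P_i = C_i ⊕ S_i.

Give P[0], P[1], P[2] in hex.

P[0] = 0xA, P[1] = 0x9, P[2] = 0xE

P[0]: S = E(K, 0x8) = 0x5; 0xF ⊕ 0x5 = 0xA.
P[1]: S = E(K, 0x5) = 0x2; 0xB ⊕ 0x2 = 0x9.
P[2]: S = E(K, 0x2) = 0xF; 0x1 ⊕ 0xF = 0xE.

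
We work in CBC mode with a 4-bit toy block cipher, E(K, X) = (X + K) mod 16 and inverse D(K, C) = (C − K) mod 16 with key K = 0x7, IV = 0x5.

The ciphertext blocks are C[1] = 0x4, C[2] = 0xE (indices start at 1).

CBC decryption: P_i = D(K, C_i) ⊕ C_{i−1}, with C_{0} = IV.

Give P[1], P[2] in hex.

P[1] = 0x8, P[2] = 0x3

P[1]: D(K, 0x4) = 0xD; 0xD ⊕ 0x5 = 0x8.
P[2]: D(K, 0xE) = 0x7; 0x7 ⊕ 0x4 = 0x3.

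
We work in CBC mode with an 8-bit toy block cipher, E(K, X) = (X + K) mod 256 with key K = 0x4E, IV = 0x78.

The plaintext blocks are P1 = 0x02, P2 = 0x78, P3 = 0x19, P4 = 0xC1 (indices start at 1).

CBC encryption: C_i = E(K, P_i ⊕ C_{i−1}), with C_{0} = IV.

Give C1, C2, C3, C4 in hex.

C1: P1 ⊕ 0x78 = 0x7A; E(K, 0x7A) = 0xC8.
C2: P2 ⊕ 0xC8 = 0xB0; E(K, 0xB0) = 0xFE.
C3: P3 ⊕ 0xFE = 0xE7; E(K, 0xE7) = 0x35.
C4: P4 ⊕ 0x35 = 0xF4; E(K, 0xF4) = 0x42.

C1 = 0xC8, C2 = 0xFE, C3 = 0x35, C4 = 0x42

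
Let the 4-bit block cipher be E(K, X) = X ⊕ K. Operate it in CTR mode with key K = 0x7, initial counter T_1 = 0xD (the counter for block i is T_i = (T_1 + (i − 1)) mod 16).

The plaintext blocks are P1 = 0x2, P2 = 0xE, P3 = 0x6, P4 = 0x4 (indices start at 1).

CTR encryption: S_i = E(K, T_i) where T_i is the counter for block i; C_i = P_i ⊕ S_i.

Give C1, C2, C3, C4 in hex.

C1 = 0x8, C2 = 0x7, C3 = 0xE, C4 = 0x3

C1: T = 0xD, S = E(K, T) = 0xA; 0x2 ⊕ 0xA = 0x8.
C2: T = 0xE, S = E(K, T) = 0x9; 0xE ⊕ 0x9 = 0x7.
C3: T = 0xF, S = E(K, T) = 0x8; 0x6 ⊕ 0x8 = 0xE.
C4: T = 0x0, S = E(K, T) = 0x7; 0x4 ⊕ 0x7 = 0x3.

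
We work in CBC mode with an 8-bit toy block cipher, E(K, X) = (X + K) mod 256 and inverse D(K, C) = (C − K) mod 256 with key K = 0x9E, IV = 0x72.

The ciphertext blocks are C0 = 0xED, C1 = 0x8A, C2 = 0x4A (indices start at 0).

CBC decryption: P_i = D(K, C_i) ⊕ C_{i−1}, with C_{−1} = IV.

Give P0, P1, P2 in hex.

P0 = 0x3D, P1 = 0x01, P2 = 0x26

P0: D(K, 0xED) = 0x4F; 0x4F ⊕ 0x72 = 0x3D.
P1: D(K, 0x8A) = 0xEC; 0xEC ⊕ 0xED = 0x01.
P2: D(K, 0x4A) = 0xAC; 0xAC ⊕ 0x8A = 0x26.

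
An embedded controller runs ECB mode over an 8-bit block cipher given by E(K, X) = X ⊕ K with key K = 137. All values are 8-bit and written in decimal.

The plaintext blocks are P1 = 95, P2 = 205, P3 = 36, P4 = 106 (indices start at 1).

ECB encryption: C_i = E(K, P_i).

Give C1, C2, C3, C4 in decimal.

C1: E(K, 95) = 214.
C2: E(K, 205) = 68.
C3: E(K, 36) = 173.
C4: E(K, 106) = 227.

C1 = 214, C2 = 68, C3 = 173, C4 = 227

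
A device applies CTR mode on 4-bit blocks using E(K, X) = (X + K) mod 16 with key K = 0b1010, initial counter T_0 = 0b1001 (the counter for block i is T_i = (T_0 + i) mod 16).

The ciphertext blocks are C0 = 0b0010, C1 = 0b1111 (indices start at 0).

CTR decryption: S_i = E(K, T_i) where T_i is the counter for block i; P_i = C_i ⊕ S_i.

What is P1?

P1 = 0b1011

P1: T = 0b1010, S = E(K, T) = 0b0100; 0b1111 ⊕ 0b0100 = 0b1011.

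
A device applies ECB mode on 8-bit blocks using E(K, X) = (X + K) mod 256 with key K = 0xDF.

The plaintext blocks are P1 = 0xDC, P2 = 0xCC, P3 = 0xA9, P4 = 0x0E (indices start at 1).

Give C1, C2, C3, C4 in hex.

ECB encryption: C_i = E(K, P_i).
C1: E(K, 0xDC) = 0xBB.
C2: E(K, 0xCC) = 0xAB.
C3: E(K, 0xA9) = 0x88.
C4: E(K, 0x0E) = 0xED.

C1 = 0xBB, C2 = 0xAB, C3 = 0x88, C4 = 0xED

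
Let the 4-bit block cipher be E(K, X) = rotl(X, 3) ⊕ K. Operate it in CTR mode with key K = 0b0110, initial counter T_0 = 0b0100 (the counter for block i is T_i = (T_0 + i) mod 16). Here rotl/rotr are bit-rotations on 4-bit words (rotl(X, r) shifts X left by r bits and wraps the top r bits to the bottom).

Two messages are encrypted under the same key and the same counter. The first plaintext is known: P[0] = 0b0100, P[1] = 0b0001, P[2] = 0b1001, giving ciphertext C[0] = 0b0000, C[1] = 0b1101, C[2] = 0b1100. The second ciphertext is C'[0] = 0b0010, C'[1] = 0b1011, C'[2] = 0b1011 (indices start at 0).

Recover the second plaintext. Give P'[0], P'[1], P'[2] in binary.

In CTR with a reused counter, both messages share the same keystream S_i, so C_i ⊕ C'_i = P_i ⊕ P'_i and thus P'_i = P_i ⊕ C_i ⊕ C'_i.
P'[0]: 0b0100 ⊕ 0b0000 ⊕ 0b0010 = 0b0110.
P'[1]: 0b0001 ⊕ 0b1101 ⊕ 0b1011 = 0b0111.
P'[2]: 0b1001 ⊕ 0b1100 ⊕ 0b1011 = 0b1110.

P'[0] = 0b0110, P'[1] = 0b0111, P'[2] = 0b1110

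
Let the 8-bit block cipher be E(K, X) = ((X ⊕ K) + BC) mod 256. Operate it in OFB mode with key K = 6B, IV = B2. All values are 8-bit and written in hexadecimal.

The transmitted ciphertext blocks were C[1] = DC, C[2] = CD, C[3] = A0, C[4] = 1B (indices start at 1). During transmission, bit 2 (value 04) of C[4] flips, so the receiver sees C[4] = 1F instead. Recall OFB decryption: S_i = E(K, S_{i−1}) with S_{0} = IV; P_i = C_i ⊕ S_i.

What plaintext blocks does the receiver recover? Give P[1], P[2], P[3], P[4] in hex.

P[1] = 49, P[2] = 77, P[3] = 2D, P[4] = BD

Only C[4] changed, to 1F. In OFB, a change in C_i flips the same bit in P_i only; the keystream is unaffected. Decrypting the received ciphertext:
P[1]: S = E(K, B2) = 95; DC ⊕ 95 = 49.
P[2]: S = E(K, 95) = BA; CD ⊕ BA = 77.
P[3]: S = E(K, BA) = 8D; A0 ⊕ 8D = 2D.
P[4]: S = E(K, 8D) = A2; 1F ⊕ A2 = BD.
Blocks that differ from the original plaintext: P[4].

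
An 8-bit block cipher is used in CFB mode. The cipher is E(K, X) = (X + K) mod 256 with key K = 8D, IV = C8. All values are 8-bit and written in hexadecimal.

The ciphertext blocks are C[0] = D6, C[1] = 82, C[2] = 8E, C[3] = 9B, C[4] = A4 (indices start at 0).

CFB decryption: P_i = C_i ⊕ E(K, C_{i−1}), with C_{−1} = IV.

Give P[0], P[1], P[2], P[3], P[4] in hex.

P[0]: E(K, C8) = 55; D6 ⊕ 55 = 83.
P[1]: E(K, D6) = 63; 82 ⊕ 63 = E1.
P[2]: E(K, 82) = 0F; 8E ⊕ 0F = 81.
P[3]: E(K, 8E) = 1B; 9B ⊕ 1B = 80.
P[4]: E(K, 9B) = 28; A4 ⊕ 28 = 8C.

P[0] = 83, P[1] = E1, P[2] = 81, P[3] = 80, P[4] = 8C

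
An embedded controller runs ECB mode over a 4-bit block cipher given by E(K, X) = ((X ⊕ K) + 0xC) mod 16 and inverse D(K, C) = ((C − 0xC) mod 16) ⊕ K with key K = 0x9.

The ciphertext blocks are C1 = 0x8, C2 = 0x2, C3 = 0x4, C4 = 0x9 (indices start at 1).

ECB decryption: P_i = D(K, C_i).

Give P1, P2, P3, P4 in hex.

P1: D(K, 0x8) = 0x5.
P2: D(K, 0x2) = 0xF.
P3: D(K, 0x4) = 0x1.
P4: D(K, 0x9) = 0x4.

P1 = 0x5, P2 = 0xF, P3 = 0x1, P4 = 0x4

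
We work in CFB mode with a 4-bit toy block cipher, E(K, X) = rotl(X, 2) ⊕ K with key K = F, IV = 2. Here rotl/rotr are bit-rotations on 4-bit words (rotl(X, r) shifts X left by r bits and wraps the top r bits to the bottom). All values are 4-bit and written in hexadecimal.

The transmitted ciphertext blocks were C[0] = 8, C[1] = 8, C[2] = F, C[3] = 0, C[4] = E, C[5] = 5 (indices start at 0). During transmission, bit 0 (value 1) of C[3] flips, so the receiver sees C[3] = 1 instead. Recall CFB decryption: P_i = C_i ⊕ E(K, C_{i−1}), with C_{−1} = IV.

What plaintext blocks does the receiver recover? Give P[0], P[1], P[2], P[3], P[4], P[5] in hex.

P[0] = F, P[1] = 5, P[2] = 2, P[3] = 1, P[4] = 5, P[5] = 1

Only C[3] changed, to 1. In CFB, a change in C_i flips the same bit in P_i and garbles P_{i+1}. Decrypting the received ciphertext:
P[0]: E(K, 2) = 7; 8 ⊕ 7 = F.
P[1]: E(K, 8) = D; 8 ⊕ D = 5.
P[2]: E(K, 8) = D; F ⊕ D = 2.
P[3]: E(K, F) = 0; 1 ⊕ 0 = 1.
P[4]: E(K, 1) = B; E ⊕ B = 5.
P[5]: E(K, E) = 4; 5 ⊕ 4 = 1.
Blocks that differ from the original plaintext: P[3], P[4].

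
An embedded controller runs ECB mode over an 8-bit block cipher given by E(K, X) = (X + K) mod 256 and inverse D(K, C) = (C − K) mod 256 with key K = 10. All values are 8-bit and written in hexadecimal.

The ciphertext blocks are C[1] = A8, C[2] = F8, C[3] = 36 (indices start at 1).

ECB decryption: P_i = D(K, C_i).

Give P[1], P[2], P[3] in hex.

P[1] = 98, P[2] = E8, P[3] = 26

P[1]: D(K, A8) = 98.
P[2]: D(K, F8) = E8.
P[3]: D(K, 36) = 26.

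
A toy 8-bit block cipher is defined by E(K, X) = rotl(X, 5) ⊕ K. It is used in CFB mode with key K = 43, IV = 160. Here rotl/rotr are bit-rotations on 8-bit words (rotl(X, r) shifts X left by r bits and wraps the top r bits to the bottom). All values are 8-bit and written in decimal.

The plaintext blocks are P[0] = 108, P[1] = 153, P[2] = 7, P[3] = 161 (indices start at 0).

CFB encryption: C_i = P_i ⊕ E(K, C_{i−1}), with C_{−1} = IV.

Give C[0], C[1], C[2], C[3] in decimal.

C[0]: E(K, 160) = 63; 108 ⊕ 63 = 83.
C[1]: E(K, 83) = 65; 153 ⊕ 65 = 216.
C[2]: E(K, 216) = 48; 7 ⊕ 48 = 55.
C[3]: E(K, 55) = 205; 161 ⊕ 205 = 108.

C[0] = 83, C[1] = 216, C[2] = 55, C[3] = 108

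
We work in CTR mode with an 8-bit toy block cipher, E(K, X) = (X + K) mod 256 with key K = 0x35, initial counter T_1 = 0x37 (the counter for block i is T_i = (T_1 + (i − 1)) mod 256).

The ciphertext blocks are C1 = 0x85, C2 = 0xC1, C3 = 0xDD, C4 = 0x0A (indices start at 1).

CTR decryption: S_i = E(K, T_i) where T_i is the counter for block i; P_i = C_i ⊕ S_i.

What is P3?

P3 = 0xB3

P3: T = 0x39, S = E(K, T) = 0x6E; 0xDD ⊕ 0x6E = 0xB3.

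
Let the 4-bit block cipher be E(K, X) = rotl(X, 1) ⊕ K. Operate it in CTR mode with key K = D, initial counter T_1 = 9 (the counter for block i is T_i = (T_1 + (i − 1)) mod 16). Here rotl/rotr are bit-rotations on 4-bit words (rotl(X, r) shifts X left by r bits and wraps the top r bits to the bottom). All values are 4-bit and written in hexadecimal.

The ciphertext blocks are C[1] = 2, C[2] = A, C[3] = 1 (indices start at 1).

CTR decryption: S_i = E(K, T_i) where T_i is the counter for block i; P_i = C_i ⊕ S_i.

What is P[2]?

P[2]: T = A, S = E(K, T) = 8; A ⊕ 8 = 2.

P[2] = 2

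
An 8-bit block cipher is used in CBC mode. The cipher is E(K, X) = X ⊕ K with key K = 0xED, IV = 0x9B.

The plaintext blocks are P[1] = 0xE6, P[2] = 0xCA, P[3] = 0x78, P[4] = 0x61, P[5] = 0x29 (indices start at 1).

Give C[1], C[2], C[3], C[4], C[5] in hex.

C[1] = 0x90, C[2] = 0xB7, C[3] = 0x22, C[4] = 0xAE, C[5] = 0x6A

CBC encryption: C_i = E(K, P_i ⊕ C_{i−1}), with C_{0} = IV.
C[1]: P[1] ⊕ 0x9B = 0x7D; E(K, 0x7D) = 0x90.
C[2]: P[2] ⊕ 0x90 = 0x5A; E(K, 0x5A) = 0xB7.
C[3]: P[3] ⊕ 0xB7 = 0xCF; E(K, 0xCF) = 0x22.
C[4]: P[4] ⊕ 0x22 = 0x43; E(K, 0x43) = 0xAE.
C[5]: P[5] ⊕ 0xAE = 0x87; E(K, 0x87) = 0x6A.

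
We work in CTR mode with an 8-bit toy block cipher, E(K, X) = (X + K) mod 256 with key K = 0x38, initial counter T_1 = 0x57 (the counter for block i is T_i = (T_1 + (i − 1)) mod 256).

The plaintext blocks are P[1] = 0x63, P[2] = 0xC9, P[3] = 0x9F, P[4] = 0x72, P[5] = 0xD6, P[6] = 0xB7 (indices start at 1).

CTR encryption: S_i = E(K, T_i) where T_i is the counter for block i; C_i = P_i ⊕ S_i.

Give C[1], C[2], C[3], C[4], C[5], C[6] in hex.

C[1]: T = 0x57, S = E(K, T) = 0x8F; 0x63 ⊕ 0x8F = 0xEC.
C[2]: T = 0x58, S = E(K, T) = 0x90; 0xC9 ⊕ 0x90 = 0x59.
C[3]: T = 0x59, S = E(K, T) = 0x91; 0x9F ⊕ 0x91 = 0x0E.
C[4]: T = 0x5A, S = E(K, T) = 0x92; 0x72 ⊕ 0x92 = 0xE0.
C[5]: T = 0x5B, S = E(K, T) = 0x93; 0xD6 ⊕ 0x93 = 0x45.
C[6]: T = 0x5C, S = E(K, T) = 0x94; 0xB7 ⊕ 0x94 = 0x23.

C[1] = 0xEC, C[2] = 0x59, C[3] = 0x0E, C[4] = 0xE0, C[5] = 0x45, C[6] = 0x23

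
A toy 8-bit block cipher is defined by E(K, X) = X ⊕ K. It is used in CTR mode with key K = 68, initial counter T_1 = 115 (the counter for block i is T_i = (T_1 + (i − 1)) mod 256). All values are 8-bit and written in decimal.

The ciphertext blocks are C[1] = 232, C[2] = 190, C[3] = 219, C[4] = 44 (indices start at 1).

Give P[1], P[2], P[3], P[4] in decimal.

CTR decryption: S_i = E(K, T_i) where T_i is the counter for block i; P_i = C_i ⊕ S_i.
P[1]: T = 115, S = E(K, T) = 55; 232 ⊕ 55 = 223.
P[2]: T = 116, S = E(K, T) = 48; 190 ⊕ 48 = 142.
P[3]: T = 117, S = E(K, T) = 49; 219 ⊕ 49 = 234.
P[4]: T = 118, S = E(K, T) = 50; 44 ⊕ 50 = 30.

P[1] = 223, P[2] = 142, P[3] = 234, P[4] = 30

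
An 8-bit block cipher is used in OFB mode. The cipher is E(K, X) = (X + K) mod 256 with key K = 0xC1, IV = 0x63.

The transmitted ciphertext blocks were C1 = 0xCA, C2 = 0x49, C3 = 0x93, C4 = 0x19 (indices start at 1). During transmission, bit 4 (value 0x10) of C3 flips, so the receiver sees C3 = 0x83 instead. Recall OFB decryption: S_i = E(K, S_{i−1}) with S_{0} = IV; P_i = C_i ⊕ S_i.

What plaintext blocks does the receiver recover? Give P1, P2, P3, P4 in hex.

Only C3 changed, to 0x83. In OFB, a change in C_i flips the same bit in P_i only; the keystream is unaffected. Decrypting the received ciphertext:
P1: S = E(K, 0x63) = 0x24; 0xCA ⊕ 0x24 = 0xEE.
P2: S = E(K, 0x24) = 0xE5; 0x49 ⊕ 0xE5 = 0xAC.
P3: S = E(K, 0xE5) = 0xA6; 0x83 ⊕ 0xA6 = 0x25.
P4: S = E(K, 0xA6) = 0x67; 0x19 ⊕ 0x67 = 0x7E.
Blocks that differ from the original plaintext: P3.

P1 = 0xEE, P2 = 0xAC, P3 = 0x25, P4 = 0x7E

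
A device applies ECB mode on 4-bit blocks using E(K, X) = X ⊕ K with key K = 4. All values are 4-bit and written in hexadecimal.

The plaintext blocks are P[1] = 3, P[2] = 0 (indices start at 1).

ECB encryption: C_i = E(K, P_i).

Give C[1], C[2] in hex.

C[1] = 7, C[2] = 4

C[1]: E(K, 3) = 7.
C[2]: E(K, 0) = 4.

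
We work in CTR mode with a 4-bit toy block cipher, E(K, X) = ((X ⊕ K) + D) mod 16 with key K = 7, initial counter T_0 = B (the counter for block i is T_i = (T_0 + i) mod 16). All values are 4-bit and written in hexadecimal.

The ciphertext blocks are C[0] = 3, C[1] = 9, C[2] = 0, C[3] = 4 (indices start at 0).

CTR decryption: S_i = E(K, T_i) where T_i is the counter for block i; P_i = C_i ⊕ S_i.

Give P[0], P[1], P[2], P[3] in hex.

P[0] = A, P[1] = 1, P[2] = 7, P[3] = 2

P[0]: T = B, S = E(K, T) = 9; 3 ⊕ 9 = A.
P[1]: T = C, S = E(K, T) = 8; 9 ⊕ 8 = 1.
P[2]: T = D, S = E(K, T) = 7; 0 ⊕ 7 = 7.
P[3]: T = E, S = E(K, T) = 6; 4 ⊕ 6 = 2.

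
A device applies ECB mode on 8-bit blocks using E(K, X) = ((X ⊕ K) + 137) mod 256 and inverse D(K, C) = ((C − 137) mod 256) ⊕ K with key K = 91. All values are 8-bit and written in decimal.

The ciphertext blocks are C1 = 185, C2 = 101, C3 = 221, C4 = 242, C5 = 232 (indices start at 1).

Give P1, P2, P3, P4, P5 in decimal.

ECB decryption: P_i = D(K, C_i).
P1: D(K, 185) = 107.
P2: D(K, 101) = 135.
P3: D(K, 221) = 15.
P4: D(K, 242) = 50.
P5: D(K, 232) = 4.

P1 = 107, P2 = 135, P3 = 15, P4 = 50, P5 = 4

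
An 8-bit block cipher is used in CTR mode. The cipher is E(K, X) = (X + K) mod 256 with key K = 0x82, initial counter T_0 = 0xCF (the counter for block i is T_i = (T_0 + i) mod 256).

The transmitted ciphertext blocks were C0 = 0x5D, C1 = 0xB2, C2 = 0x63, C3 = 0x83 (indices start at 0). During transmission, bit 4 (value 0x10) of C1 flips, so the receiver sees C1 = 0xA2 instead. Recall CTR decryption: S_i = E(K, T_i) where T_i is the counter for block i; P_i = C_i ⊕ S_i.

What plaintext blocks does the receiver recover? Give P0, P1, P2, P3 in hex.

P0 = 0x0C, P1 = 0xF0, P2 = 0x30, P3 = 0xD7

Only C1 changed, to 0xA2. In CTR, a change in C_i flips the same bit in P_i only; the keystream is unaffected. Decrypting the received ciphertext:
P0: T = 0xCF, S = E(K, T) = 0x51; 0x5D ⊕ 0x51 = 0x0C.
P1: T = 0xD0, S = E(K, T) = 0x52; 0xA2 ⊕ 0x52 = 0xF0.
P2: T = 0xD1, S = E(K, T) = 0x53; 0x63 ⊕ 0x53 = 0x30.
P3: T = 0xD2, S = E(K, T) = 0x54; 0x83 ⊕ 0x54 = 0xD7.
Blocks that differ from the original plaintext: P1.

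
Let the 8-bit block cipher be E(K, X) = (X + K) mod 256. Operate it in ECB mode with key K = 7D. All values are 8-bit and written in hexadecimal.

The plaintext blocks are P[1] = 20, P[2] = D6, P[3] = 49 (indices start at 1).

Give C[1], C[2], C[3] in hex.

ECB encryption: C_i = E(K, P_i).
C[1]: E(K, 20) = 9D.
C[2]: E(K, D6) = 53.
C[3]: E(K, 49) = C6.

C[1] = 9D, C[2] = 53, C[3] = C6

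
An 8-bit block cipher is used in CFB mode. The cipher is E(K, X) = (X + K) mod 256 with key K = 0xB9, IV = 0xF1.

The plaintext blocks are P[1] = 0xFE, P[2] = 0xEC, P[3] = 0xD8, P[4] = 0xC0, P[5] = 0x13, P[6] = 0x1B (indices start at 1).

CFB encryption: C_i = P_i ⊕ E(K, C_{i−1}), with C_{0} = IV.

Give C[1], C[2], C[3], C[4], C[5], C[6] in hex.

C[1] = 0x54, C[2] = 0xE1, C[3] = 0x42, C[4] = 0x3B, C[5] = 0xE7, C[6] = 0xBB

C[1]: E(K, 0xF1) = 0xAA; 0xFE ⊕ 0xAA = 0x54.
C[2]: E(K, 0x54) = 0x0D; 0xEC ⊕ 0x0D = 0xE1.
C[3]: E(K, 0xE1) = 0x9A; 0xD8 ⊕ 0x9A = 0x42.
C[4]: E(K, 0x42) = 0xFB; 0xC0 ⊕ 0xFB = 0x3B.
C[5]: E(K, 0x3B) = 0xF4; 0x13 ⊕ 0xF4 = 0xE7.
C[6]: E(K, 0xE7) = 0xA0; 0x1B ⊕ 0xA0 = 0xBB.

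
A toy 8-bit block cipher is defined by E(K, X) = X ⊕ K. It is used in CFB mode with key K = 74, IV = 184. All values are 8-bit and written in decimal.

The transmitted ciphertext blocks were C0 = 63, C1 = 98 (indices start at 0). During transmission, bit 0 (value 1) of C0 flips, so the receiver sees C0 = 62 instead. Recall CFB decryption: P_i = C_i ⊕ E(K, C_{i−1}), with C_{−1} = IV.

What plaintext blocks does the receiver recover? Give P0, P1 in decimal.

P0 = 204, P1 = 22

Only C0 changed, to 62. In CFB, a change in C_i flips the same bit in P_i and garbles P_{i+1}. Decrypting the received ciphertext:
P0: E(K, 184) = 242; 62 ⊕ 242 = 204.
P1: E(K, 62) = 116; 98 ⊕ 116 = 22.
Blocks that differ from the original plaintext: P0, P1.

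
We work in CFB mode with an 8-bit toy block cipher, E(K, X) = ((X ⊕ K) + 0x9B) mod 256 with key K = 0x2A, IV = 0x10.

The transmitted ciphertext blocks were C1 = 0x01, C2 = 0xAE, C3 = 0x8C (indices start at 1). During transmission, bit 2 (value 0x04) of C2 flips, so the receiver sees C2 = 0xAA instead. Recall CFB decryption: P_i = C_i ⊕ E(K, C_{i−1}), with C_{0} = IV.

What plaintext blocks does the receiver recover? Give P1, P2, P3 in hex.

P1 = 0xD4, P2 = 0x6C, P3 = 0x97

Only C2 changed, to 0xAA. In CFB, a change in C_i flips the same bit in P_i and garbles P_{i+1}. Decrypting the received ciphertext:
P1: E(K, 0x10) = 0xD5; 0x01 ⊕ 0xD5 = 0xD4.
P2: E(K, 0x01) = 0xC6; 0xAA ⊕ 0xC6 = 0x6C.
P3: E(K, 0xAA) = 0x1B; 0x8C ⊕ 0x1B = 0x97.
Blocks that differ from the original plaintext: P2, P3.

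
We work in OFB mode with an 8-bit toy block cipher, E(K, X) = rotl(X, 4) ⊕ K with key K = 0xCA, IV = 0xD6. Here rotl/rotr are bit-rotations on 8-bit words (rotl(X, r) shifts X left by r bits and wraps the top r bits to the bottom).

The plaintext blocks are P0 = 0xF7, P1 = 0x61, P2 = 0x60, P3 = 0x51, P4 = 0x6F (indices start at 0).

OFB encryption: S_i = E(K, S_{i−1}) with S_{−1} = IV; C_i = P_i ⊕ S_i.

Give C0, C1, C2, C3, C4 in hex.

C0 = 0x50, C1 = 0xD1, C2 = 0xA1, C3 = 0x87, C4 = 0xC8

C0: S = E(K, 0xD6) = 0xA7; 0xF7 ⊕ 0xA7 = 0x50.
C1: S = E(K, 0xA7) = 0xB0; 0x61 ⊕ 0xB0 = 0xD1.
C2: S = E(K, 0xB0) = 0xC1; 0x60 ⊕ 0xC1 = 0xA1.
C3: S = E(K, 0xC1) = 0xD6; 0x51 ⊕ 0xD6 = 0x87.
C4: S = E(K, 0xD6) = 0xA7; 0x6F ⊕ 0xA7 = 0xC8.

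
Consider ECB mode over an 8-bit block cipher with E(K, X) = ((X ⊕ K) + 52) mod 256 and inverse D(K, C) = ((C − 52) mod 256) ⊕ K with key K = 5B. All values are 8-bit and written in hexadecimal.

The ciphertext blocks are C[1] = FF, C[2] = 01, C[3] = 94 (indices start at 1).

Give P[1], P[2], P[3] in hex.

P[1] = F6, P[2] = F4, P[3] = 19

ECB decryption: P_i = D(K, C_i).
P[1]: D(K, FF) = F6.
P[2]: D(K, 01) = F4.
P[3]: D(K, 94) = 19.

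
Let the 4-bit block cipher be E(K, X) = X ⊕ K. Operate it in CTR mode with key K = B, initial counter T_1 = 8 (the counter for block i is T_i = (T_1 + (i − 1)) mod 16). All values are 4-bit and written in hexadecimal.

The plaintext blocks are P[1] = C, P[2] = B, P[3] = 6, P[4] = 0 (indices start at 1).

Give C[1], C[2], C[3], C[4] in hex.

CTR encryption: S_i = E(K, T_i) where T_i is the counter for block i; C_i = P_i ⊕ S_i.
C[1]: T = 8, S = E(K, T) = 3; C ⊕ 3 = F.
C[2]: T = 9, S = E(K, T) = 2; B ⊕ 2 = 9.
C[3]: T = A, S = E(K, T) = 1; 6 ⊕ 1 = 7.
C[4]: T = B, S = E(K, T) = 0; 0 ⊕ 0 = 0.

C[1] = F, C[2] = 9, C[3] = 7, C[4] = 0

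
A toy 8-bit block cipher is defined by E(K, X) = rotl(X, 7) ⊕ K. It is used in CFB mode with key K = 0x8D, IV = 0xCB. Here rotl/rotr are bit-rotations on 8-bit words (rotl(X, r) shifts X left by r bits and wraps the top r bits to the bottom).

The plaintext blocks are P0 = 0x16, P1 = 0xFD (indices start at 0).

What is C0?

C0 = 0x7E

CFB encryption: C_i = P_i ⊕ E(K, C_{i−1}), with C_{−1} = IV.
C0: E(K, 0xCB) = 0x68; 0x16 ⊕ 0x68 = 0x7E.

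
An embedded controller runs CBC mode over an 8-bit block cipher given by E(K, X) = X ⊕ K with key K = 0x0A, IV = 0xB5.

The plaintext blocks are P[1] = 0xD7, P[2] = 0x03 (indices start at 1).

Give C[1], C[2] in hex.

CBC encryption: C_i = E(K, P_i ⊕ C_{i−1}), with C_{0} = IV.
C[1]: P[1] ⊕ 0xB5 = 0x62; E(K, 0x62) = 0x68.
C[2]: P[2] ⊕ 0x68 = 0x6B; E(K, 0x6B) = 0x61.

C[1] = 0x68, C[2] = 0x61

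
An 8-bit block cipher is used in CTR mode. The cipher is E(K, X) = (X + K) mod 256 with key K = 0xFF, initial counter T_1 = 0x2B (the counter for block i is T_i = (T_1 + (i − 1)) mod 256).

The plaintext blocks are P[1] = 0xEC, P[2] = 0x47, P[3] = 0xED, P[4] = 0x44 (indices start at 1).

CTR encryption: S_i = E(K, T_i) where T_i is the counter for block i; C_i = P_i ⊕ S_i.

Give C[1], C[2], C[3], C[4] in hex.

C[1] = 0xC6, C[2] = 0x6C, C[3] = 0xC1, C[4] = 0x69

C[1]: T = 0x2B, S = E(K, T) = 0x2A; 0xEC ⊕ 0x2A = 0xC6.
C[2]: T = 0x2C, S = E(K, T) = 0x2B; 0x47 ⊕ 0x2B = 0x6C.
C[3]: T = 0x2D, S = E(K, T) = 0x2C; 0xED ⊕ 0x2C = 0xC1.
C[4]: T = 0x2E, S = E(K, T) = 0x2D; 0x44 ⊕ 0x2D = 0x69.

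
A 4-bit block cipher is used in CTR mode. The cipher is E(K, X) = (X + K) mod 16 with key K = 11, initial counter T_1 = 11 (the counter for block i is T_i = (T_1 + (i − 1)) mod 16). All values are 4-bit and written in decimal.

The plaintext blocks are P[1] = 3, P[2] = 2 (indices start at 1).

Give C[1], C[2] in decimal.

C[1] = 5, C[2] = 5

CTR encryption: S_i = E(K, T_i) where T_i is the counter for block i; C_i = P_i ⊕ S_i.
C[1]: T = 11, S = E(K, T) = 6; 3 ⊕ 6 = 5.
C[2]: T = 12, S = E(K, T) = 7; 2 ⊕ 7 = 5.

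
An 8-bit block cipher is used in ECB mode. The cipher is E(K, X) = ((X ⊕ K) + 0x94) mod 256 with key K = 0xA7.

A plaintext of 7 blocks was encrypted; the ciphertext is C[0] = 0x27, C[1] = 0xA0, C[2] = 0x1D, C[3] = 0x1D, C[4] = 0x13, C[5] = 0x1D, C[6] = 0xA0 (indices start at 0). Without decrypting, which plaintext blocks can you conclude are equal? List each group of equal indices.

ECB encrypts each block independently with the same key, so equal ciphertext blocks imply equal plaintext blocks.
C[1] = C[6] = 0xA0, so P[1] = P[6].
C[2] = C[3] = C[5] = 0x1D, so P[2] = P[3] = P[5].

P[1] = P[6]; P[2] = P[3] = P[5]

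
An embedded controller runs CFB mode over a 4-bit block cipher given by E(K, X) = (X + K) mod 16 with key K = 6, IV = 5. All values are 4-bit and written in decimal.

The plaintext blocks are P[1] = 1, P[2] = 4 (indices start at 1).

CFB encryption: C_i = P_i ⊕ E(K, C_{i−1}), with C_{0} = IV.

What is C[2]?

C[2] = 4

C[1]: E(K, 5) = 11; 1 ⊕ 11 = 10.
C[2]: E(K, 10) = 0; 4 ⊕ 0 = 4.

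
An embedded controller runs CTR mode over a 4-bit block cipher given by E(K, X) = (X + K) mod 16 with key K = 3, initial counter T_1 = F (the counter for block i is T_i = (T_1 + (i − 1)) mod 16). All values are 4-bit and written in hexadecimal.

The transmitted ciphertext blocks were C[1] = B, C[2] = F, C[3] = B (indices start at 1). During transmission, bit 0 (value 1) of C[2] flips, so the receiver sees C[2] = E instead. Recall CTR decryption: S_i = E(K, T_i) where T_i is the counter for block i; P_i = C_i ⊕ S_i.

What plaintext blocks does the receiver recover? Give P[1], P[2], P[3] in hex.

Only C[2] changed, to E. In CTR, a change in C_i flips the same bit in P_i only; the keystream is unaffected. Decrypting the received ciphertext:
P[1]: T = F, S = E(K, T) = 2; B ⊕ 2 = 9.
P[2]: T = 0, S = E(K, T) = 3; E ⊕ 3 = D.
P[3]: T = 1, S = E(K, T) = 4; B ⊕ 4 = F.
Blocks that differ from the original plaintext: P[2].

P[1] = 9, P[2] = D, P[3] = F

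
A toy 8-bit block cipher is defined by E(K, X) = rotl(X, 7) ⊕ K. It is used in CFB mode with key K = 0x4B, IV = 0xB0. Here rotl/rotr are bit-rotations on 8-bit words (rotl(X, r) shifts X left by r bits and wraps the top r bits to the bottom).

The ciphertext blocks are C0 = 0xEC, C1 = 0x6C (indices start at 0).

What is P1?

CFB decryption: P_i = C_i ⊕ E(K, C_{i−1}), with C_{−1} = IV.
P1: E(K, 0xEC) = 0x3D; 0x6C ⊕ 0x3D = 0x51.

P1 = 0x51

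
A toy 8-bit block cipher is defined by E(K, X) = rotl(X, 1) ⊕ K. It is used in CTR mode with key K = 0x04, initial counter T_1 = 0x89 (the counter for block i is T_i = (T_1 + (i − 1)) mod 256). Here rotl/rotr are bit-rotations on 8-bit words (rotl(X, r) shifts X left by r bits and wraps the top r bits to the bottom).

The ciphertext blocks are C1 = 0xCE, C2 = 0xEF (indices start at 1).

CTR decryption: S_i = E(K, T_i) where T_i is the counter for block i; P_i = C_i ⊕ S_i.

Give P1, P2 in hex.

P1 = 0xD9, P2 = 0xFE

P1: T = 0x89, S = E(K, T) = 0x17; 0xCE ⊕ 0x17 = 0xD9.
P2: T = 0x8A, S = E(K, T) = 0x11; 0xEF ⊕ 0x11 = 0xFE.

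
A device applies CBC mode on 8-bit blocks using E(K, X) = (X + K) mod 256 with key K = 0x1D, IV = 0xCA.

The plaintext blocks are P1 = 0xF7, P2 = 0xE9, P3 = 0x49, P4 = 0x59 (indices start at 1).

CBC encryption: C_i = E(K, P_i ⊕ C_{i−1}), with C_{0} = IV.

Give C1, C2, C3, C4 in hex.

C1: P1 ⊕ 0xCA = 0x3D; E(K, 0x3D) = 0x5A.
C2: P2 ⊕ 0x5A = 0xB3; E(K, 0xB3) = 0xD0.
C3: P3 ⊕ 0xD0 = 0x99; E(K, 0x99) = 0xB6.
C4: P4 ⊕ 0xB6 = 0xEF; E(K, 0xEF) = 0x0C.

C1 = 0x5A, C2 = 0xD0, C3 = 0xB6, C4 = 0x0C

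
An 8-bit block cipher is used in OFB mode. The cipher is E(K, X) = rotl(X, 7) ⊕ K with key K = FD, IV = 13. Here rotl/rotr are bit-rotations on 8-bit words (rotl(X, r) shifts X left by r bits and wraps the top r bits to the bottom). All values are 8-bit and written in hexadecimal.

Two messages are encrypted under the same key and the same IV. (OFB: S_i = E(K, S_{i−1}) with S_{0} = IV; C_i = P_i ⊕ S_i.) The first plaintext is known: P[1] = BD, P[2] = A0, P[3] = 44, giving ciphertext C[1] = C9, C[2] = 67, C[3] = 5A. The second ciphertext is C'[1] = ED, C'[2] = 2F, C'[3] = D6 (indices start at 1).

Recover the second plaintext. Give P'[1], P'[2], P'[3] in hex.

In OFB with a reused IV, both messages share the same keystream S_i, so C_i ⊕ C'_i = P_i ⊕ P'_i and thus P'_i = P_i ⊕ C_i ⊕ C'_i.
P'[1]: BD ⊕ C9 ⊕ ED = 99.
P'[2]: A0 ⊕ 67 ⊕ 2F = E8.
P'[3]: 44 ⊕ 5A ⊕ D6 = C8.

P'[1] = 99, P'[2] = E8, P'[3] = C8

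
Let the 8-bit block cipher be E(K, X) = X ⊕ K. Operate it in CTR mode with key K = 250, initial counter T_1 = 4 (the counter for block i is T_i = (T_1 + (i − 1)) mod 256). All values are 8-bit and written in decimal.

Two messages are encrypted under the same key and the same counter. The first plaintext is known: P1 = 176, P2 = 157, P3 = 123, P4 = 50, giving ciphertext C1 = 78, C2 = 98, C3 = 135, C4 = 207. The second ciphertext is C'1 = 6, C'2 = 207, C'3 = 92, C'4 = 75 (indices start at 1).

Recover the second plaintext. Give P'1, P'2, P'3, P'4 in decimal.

P'1 = 248, P'2 = 48, P'3 = 160, P'4 = 182

In CTR with a reused counter, both messages share the same keystream S_i, so C_i ⊕ C'_i = P_i ⊕ P'_i and thus P'_i = P_i ⊕ C_i ⊕ C'_i.
P'1: 176 ⊕ 78 ⊕ 6 = 248.
P'2: 157 ⊕ 98 ⊕ 207 = 48.
P'3: 123 ⊕ 135 ⊕ 92 = 160.
P'4: 50 ⊕ 207 ⊕ 75 = 182.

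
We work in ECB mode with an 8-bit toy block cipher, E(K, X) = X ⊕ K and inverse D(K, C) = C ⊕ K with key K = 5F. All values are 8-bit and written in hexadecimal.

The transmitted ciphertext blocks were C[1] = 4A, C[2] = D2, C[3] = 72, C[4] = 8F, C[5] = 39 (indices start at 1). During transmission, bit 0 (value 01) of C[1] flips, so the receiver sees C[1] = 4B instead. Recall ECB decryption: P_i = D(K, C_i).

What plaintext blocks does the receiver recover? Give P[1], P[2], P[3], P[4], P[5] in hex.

Only C[1] changed, to 4B. In ECB, a change in C_i affects only P_i. Decrypting the received ciphertext:
P[1]: D(K, 4B) = 14.
P[2]: D(K, D2) = 8D.
P[3]: D(K, 72) = 2D.
P[4]: D(K, 8F) = D0.
P[5]: D(K, 39) = 66.
Blocks that differ from the original plaintext: P[1].

P[1] = 14, P[2] = 8D, P[3] = 2D, P[4] = D0, P[5] = 66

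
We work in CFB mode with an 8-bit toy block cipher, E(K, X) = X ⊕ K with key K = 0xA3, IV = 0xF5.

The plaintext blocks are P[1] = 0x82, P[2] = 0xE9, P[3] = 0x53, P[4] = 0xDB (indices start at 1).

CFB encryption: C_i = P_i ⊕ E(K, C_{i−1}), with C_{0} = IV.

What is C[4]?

C[1]: E(K, 0xF5) = 0x56; 0x82 ⊕ 0x56 = 0xD4.
C[2]: E(K, 0xD4) = 0x77; 0xE9 ⊕ 0x77 = 0x9E.
C[3]: E(K, 0x9E) = 0x3D; 0x53 ⊕ 0x3D = 0x6E.
C[4]: E(K, 0x6E) = 0xCD; 0xDB ⊕ 0xCD = 0x16.

C[4] = 0x16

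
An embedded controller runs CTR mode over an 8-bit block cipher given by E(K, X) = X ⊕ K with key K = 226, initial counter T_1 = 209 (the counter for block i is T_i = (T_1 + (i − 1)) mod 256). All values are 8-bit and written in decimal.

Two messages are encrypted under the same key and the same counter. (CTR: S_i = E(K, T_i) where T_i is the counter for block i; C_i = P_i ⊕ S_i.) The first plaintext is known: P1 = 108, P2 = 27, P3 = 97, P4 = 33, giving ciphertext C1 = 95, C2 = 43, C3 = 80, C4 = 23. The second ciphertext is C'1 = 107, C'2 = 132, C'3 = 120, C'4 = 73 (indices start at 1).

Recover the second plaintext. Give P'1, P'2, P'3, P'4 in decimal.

P'1 = 88, P'2 = 180, P'3 = 73, P'4 = 127

In CTR with a reused counter, both messages share the same keystream S_i, so C_i ⊕ C'_i = P_i ⊕ P'_i and thus P'_i = P_i ⊕ C_i ⊕ C'_i.
P'1: 108 ⊕ 95 ⊕ 107 = 88.
P'2: 27 ⊕ 43 ⊕ 132 = 180.
P'3: 97 ⊕ 80 ⊕ 120 = 73.
P'4: 33 ⊕ 23 ⊕ 73 = 127.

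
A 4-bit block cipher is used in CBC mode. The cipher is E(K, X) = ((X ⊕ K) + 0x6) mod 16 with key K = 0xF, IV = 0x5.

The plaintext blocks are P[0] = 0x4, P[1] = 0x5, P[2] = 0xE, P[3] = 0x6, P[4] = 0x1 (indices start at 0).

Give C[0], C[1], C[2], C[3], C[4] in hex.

C[0] = 0x4, C[1] = 0x4, C[2] = 0xB, C[3] = 0x8, C[4] = 0xC

CBC encryption: C_i = E(K, P_i ⊕ C_{i−1}), with C_{−1} = IV.
C[0]: P[0] ⊕ 0x5 = 0x1; E(K, 0x1) = 0x4.
C[1]: P[1] ⊕ 0x4 = 0x1; E(K, 0x1) = 0x4.
C[2]: P[2] ⊕ 0x4 = 0xA; E(K, 0xA) = 0xB.
C[3]: P[3] ⊕ 0xB = 0xD; E(K, 0xD) = 0x8.
C[4]: P[4] ⊕ 0x8 = 0x9; E(K, 0x9) = 0xC.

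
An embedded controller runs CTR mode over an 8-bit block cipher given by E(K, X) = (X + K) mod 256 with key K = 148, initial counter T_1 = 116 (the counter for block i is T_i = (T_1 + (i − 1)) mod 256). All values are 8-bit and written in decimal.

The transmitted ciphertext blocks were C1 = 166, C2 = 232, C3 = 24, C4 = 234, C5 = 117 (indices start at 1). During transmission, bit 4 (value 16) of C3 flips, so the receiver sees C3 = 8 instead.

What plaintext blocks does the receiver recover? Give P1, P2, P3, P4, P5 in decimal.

CTR decryption: S_i = E(K, T_i) where T_i is the counter for block i; P_i = C_i ⊕ S_i.
Only C3 changed, to 8. In CTR, a change in C_i flips the same bit in P_i only; the keystream is unaffected. Decrypting the received ciphertext:
P1: T = 116, S = E(K, T) = 8; 166 ⊕ 8 = 174.
P2: T = 117, S = E(K, T) = 9; 232 ⊕ 9 = 225.
P3: T = 118, S = E(K, T) = 10; 8 ⊕ 10 = 2.
P4: T = 119, S = E(K, T) = 11; 234 ⊕ 11 = 225.
P5: T = 120, S = E(K, T) = 12; 117 ⊕ 12 = 121.
Blocks that differ from the original plaintext: P3.

P1 = 174, P2 = 225, P3 = 2, P4 = 225, P5 = 121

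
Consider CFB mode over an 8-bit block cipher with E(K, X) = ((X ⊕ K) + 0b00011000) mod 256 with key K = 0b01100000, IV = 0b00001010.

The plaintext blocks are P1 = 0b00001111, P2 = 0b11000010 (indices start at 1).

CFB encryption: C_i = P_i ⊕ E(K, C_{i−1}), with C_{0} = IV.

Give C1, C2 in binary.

C1 = 0b10001101, C2 = 0b11000111

C1: E(K, 0b00001010) = 0b10000010; 0b00001111 ⊕ 0b10000010 = 0b10001101.
C2: E(K, 0b10001101) = 0b00000101; 0b11000010 ⊕ 0b00000101 = 0b11000111.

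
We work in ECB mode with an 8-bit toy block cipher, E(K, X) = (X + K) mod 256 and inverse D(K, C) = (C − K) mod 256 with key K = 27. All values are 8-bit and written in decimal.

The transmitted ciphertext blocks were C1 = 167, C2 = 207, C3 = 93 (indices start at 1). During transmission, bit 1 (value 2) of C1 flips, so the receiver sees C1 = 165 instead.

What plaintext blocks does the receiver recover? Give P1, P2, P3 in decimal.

ECB decryption: P_i = D(K, C_i).
Only C1 changed, to 165. In ECB, a change in C_i affects only P_i. Decrypting the received ciphertext:
P1: D(K, 165) = 138.
P2: D(K, 207) = 180.
P3: D(K, 93) = 66.
Blocks that differ from the original plaintext: P1.

P1 = 138, P2 = 180, P3 = 66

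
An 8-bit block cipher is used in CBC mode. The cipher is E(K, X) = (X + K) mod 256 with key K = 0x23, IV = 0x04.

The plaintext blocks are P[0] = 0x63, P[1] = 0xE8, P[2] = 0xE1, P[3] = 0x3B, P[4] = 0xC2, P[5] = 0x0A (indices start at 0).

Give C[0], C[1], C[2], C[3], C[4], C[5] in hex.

C[0] = 0x8A, C[1] = 0x85, C[2] = 0x87, C[3] = 0xDF, C[4] = 0x40, C[5] = 0x6D

CBC encryption: C_i = E(K, P_i ⊕ C_{i−1}), with C_{−1} = IV.
C[0]: P[0] ⊕ 0x04 = 0x67; E(K, 0x67) = 0x8A.
C[1]: P[1] ⊕ 0x8A = 0x62; E(K, 0x62) = 0x85.
C[2]: P[2] ⊕ 0x85 = 0x64; E(K, 0x64) = 0x87.
C[3]: P[3] ⊕ 0x87 = 0xBC; E(K, 0xBC) = 0xDF.
C[4]: P[4] ⊕ 0xDF = 0x1D; E(K, 0x1D) = 0x40.
C[5]: P[5] ⊕ 0x40 = 0x4A; E(K, 0x4A) = 0x6D.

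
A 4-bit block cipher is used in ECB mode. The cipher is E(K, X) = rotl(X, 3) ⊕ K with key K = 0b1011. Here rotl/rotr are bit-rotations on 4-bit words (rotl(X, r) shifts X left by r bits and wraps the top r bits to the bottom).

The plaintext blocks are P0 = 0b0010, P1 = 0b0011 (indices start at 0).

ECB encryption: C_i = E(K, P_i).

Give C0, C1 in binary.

C0 = 0b1010, C1 = 0b0010

C0: E(K, 0b0010) = 0b1010.
C1: E(K, 0b0011) = 0b0010.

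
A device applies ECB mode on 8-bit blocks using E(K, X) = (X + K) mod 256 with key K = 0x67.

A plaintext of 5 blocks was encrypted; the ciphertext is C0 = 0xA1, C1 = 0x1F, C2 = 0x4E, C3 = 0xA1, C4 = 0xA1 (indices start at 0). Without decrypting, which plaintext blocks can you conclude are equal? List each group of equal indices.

P0 = P3 = P4

ECB encrypts each block independently with the same key, so equal ciphertext blocks imply equal plaintext blocks.
C0 = C3 = C4 = 0xA1, so P0 = P3 = P4.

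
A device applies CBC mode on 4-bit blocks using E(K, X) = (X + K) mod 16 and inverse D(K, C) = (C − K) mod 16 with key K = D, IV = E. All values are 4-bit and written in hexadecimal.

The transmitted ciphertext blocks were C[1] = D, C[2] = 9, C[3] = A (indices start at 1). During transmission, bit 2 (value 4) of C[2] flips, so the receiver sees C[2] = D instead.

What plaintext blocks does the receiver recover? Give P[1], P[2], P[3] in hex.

P[1] = E, P[2] = D, P[3] = 0

CBC decryption: P_i = D(K, C_i) ⊕ C_{i−1}, with C_{0} = IV.
Only C[2] changed, to D. In CBC, a change in C_i garbles P_i and flips the same bit in P_{i+1}. Decrypting the received ciphertext:
P[1]: D(K, D) = 0; 0 ⊕ E = E.
P[2]: D(K, D) = 0; 0 ⊕ D = D.
P[3]: D(K, A) = D; D ⊕ D = 0.
Blocks that differ from the original plaintext: P[2], P[3].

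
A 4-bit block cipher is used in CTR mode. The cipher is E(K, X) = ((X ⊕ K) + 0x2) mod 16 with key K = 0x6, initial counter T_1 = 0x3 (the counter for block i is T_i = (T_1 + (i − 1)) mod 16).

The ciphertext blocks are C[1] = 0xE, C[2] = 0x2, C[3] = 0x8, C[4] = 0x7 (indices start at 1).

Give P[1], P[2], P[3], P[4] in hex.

P[1] = 0x9, P[2] = 0x6, P[3] = 0xD, P[4] = 0x5

CTR decryption: S_i = E(K, T_i) where T_i is the counter for block i; P_i = C_i ⊕ S_i.
P[1]: T = 0x3, S = E(K, T) = 0x7; 0xE ⊕ 0x7 = 0x9.
P[2]: T = 0x4, S = E(K, T) = 0x4; 0x2 ⊕ 0x4 = 0x6.
P[3]: T = 0x5, S = E(K, T) = 0x5; 0x8 ⊕ 0x5 = 0xD.
P[4]: T = 0x6, S = E(K, T) = 0x2; 0x7 ⊕ 0x2 = 0x5.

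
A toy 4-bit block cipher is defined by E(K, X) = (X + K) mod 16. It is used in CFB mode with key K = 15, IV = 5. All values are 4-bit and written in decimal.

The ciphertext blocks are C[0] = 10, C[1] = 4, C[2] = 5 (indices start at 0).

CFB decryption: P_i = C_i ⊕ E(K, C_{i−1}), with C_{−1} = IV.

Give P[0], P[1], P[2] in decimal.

P[0]: E(K, 5) = 4; 10 ⊕ 4 = 14.
P[1]: E(K, 10) = 9; 4 ⊕ 9 = 13.
P[2]: E(K, 4) = 3; 5 ⊕ 3 = 6.

P[0] = 14, P[1] = 13, P[2] = 6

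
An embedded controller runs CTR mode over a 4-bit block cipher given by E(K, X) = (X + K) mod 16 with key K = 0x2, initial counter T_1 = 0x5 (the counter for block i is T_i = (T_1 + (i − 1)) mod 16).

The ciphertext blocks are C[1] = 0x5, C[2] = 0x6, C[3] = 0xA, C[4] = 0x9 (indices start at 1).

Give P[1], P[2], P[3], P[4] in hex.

P[1] = 0x2, P[2] = 0xE, P[3] = 0x3, P[4] = 0x3

CTR decryption: S_i = E(K, T_i) where T_i is the counter for block i; P_i = C_i ⊕ S_i.
P[1]: T = 0x5, S = E(K, T) = 0x7; 0x5 ⊕ 0x7 = 0x2.
P[2]: T = 0x6, S = E(K, T) = 0x8; 0x6 ⊕ 0x8 = 0xE.
P[3]: T = 0x7, S = E(K, T) = 0x9; 0xA ⊕ 0x9 = 0x3.
P[4]: T = 0x8, S = E(K, T) = 0xA; 0x9 ⊕ 0xA = 0x3.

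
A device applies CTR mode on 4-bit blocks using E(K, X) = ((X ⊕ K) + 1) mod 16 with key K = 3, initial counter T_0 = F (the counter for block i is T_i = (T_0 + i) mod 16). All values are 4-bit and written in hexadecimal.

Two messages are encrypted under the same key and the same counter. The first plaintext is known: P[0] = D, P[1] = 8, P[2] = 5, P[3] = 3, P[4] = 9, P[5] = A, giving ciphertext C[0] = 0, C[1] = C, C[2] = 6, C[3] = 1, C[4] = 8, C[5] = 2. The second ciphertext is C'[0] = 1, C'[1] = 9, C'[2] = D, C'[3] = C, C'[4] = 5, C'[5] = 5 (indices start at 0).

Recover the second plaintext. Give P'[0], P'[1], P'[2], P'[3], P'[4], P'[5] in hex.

In CTR with a reused counter, both messages share the same keystream S_i, so C_i ⊕ C'_i = P_i ⊕ P'_i and thus P'_i = P_i ⊕ C_i ⊕ C'_i.
P'[0]: D ⊕ 0 ⊕ 1 = C.
P'[1]: 8 ⊕ C ⊕ 9 = D.
P'[2]: 5 ⊕ 6 ⊕ D = E.
P'[3]: 3 ⊕ 1 ⊕ C = E.
P'[4]: 9 ⊕ 8 ⊕ 5 = 4.
P'[5]: A ⊕ 2 ⊕ 5 = D.

P'[0] = C, P'[1] = D, P'[2] = E, P'[3] = E, P'[4] = 4, P'[5] = D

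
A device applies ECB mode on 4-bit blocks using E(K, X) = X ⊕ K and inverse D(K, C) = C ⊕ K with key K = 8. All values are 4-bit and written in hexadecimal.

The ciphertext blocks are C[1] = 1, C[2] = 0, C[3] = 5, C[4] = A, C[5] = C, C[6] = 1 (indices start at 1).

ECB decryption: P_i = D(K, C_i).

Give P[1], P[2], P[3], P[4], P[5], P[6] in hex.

P[1] = 9, P[2] = 8, P[3] = D, P[4] = 2, P[5] = 4, P[6] = 9

P[1]: D(K, 1) = 9.
P[2]: D(K, 0) = 8.
P[3]: D(K, 5) = D.
P[4]: D(K, A) = 2.
P[5]: D(K, C) = 4.
P[6]: D(K, 1) = 9.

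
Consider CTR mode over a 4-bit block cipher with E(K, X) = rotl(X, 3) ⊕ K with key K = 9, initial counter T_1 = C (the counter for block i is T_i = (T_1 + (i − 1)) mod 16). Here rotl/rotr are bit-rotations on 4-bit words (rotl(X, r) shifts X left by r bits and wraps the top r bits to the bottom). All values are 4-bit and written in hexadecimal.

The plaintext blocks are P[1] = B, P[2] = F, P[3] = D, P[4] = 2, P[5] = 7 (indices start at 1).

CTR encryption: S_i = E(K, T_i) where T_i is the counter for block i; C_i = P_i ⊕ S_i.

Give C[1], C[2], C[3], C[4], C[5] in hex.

C[1]: T = C, S = E(K, T) = F; B ⊕ F = 4.
C[2]: T = D, S = E(K, T) = 7; F ⊕ 7 = 8.
C[3]: T = E, S = E(K, T) = E; D ⊕ E = 3.
C[4]: T = F, S = E(K, T) = 6; 2 ⊕ 6 = 4.
C[5]: T = 0, S = E(K, T) = 9; 7 ⊕ 9 = E.

C[1] = 4, C[2] = 8, C[3] = 3, C[4] = 4, C[5] = E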